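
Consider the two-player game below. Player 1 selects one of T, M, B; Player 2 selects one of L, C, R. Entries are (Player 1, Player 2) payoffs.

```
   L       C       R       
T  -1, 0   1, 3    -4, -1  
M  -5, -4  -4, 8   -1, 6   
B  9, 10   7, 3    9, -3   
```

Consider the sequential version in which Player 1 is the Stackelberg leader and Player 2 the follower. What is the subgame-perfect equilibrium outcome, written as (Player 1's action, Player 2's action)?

Player 2 best-responds to each possible Player 1 move:
- T: Player 2 compares 0, 3, -1 and picks C; Player 1 would get 1.
- M: Player 2 compares -4, 8, 6 and picks C; Player 1 would get -4.
- B: Player 2 compares 10, 3, -3 and picks L; Player 1 would get 9.
Among 1, -4, 9, the best is 9 at B. Subgame-perfect outcome: (B, L) with payoffs (9, 10).

(B, L)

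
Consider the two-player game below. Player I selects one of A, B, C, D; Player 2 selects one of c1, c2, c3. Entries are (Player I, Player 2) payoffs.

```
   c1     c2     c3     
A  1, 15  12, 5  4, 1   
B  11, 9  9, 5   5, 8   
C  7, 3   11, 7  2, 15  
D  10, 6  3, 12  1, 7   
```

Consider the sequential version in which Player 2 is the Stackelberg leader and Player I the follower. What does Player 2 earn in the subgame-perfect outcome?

Player I best-responds to each possible Player 2 move:
- c1: Player I compares 1, 11, 7, 10 and picks B; Player 2 would get 9.
- c2: Player I compares 12, 9, 11, 3 and picks A; Player 2 would get 5.
- c3: Player I compares 4, 5, 2, 1 and picks B; Player 2 would get 8.
Maximizing over 9, 5, 8, Player 2 chooses c1. Subgame-perfect outcome: (B, c1) with payoffs (11, 9).

9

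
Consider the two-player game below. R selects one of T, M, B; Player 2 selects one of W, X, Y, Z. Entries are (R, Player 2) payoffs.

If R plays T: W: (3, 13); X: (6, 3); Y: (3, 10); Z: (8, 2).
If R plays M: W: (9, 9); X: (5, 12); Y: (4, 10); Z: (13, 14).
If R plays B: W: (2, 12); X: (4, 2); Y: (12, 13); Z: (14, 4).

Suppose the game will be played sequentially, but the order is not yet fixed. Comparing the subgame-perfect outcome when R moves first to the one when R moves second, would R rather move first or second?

If R leads: Player 2's best replies are T→W, M→Z, B→Y; R's induced payoffs 3, 13, 12; outcome (M, Z), payoffs (13, 14).
If Player 2 leads: R's best replies are W→M, X→T, Y→B, Z→B; Player 2's induced payoffs 9, 3, 13, 4; outcome (B, Y), payoffs (12, 13).
R gets 13 moving first and 12 moving second, so R prefers to move first.

first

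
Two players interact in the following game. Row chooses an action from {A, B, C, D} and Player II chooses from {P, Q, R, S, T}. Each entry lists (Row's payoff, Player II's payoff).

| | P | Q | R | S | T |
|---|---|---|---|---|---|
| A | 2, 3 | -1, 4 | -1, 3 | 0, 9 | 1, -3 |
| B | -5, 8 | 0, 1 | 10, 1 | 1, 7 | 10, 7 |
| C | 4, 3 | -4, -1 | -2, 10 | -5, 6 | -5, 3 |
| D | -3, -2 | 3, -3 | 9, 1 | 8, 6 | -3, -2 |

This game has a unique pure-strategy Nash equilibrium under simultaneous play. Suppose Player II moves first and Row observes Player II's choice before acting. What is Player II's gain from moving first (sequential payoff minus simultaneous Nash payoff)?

1

Work backward from Row's decision.
- P: Row compares 2, -5, 4, -3 and picks C; Player II would get 3.
- Q: Row compares -1, 0, -4, 3 and picks D; Player II would get -3.
- R: Row compares -1, 10, -2, 9 and picks B; Player II would get 1.
- S: Row compares 0, 1, -5, 8 and picks D; Player II would get 6.
- T: Row compares 1, 10, -5, -3 and picks B; Player II would get 7.
Player II's induced payoffs are 3, -3, 1, 6, 7, so Player II commits to T. Subgame-perfect outcome: (B, T) with payoffs (10, 7).
Now find the simultaneous Nash equilibrium.
Row's best replies: P→C; Q→D; R→B; S→D; T→B.
Player II's best replies: A→S; B→P; C→R; D→S.
The unique mutual best reply is (D, S), giving (8, 6).
Player II's commitment gain: 7 − 6 = 1.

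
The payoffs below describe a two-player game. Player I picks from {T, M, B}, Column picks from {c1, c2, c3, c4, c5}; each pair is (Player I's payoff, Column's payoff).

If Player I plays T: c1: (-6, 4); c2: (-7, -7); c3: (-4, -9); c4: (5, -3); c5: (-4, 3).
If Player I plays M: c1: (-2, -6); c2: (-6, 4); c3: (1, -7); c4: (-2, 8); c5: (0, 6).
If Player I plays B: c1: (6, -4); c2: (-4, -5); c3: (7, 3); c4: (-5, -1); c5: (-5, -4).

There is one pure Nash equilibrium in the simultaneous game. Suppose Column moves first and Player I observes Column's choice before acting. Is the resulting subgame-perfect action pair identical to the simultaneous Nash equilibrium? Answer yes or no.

no

Solve by backward induction (Column leads).
- c1 → Player I plays B (best of -6, -2, 6); Column gets -4.
- c2 → Player I plays B (best of -7, -6, -4); Column gets -5.
- c3 → Player I plays B (best of -4, 1, 7); Column gets 3.
- c4 → Player I plays T (best of 5, -2, -5); Column gets -3.
- c5 → Player I plays M (best of -4, 0, -5); Column gets 6.
Maximizing over -4, -5, 3, -3, 6, Column chooses c5. Subgame-perfect outcome: (M, c5) with payoffs (0, 6).
Now find the simultaneous Nash equilibrium.
Player I's best replies: c1→B; c2→B; c3→B; c4→T; c5→M.
Column's best replies: T→c1; M→c4; B→c3.
Only (B, c3) has each player best-responding; Nash payoffs (7, 3).
Sequential outcome (M, c5) differs from the Nash profile (B, c3).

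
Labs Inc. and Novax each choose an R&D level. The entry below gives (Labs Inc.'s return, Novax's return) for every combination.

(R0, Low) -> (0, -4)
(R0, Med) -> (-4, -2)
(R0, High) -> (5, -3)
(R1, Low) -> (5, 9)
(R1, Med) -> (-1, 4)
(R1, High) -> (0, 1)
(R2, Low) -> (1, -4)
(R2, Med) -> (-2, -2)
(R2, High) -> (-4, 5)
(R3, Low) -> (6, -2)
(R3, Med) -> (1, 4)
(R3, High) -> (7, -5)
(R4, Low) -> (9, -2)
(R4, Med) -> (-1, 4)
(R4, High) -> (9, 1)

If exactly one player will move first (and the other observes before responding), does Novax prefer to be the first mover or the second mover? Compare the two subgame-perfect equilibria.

If Labs Inc. leads: Novax's best replies are R0→Med, R1→Low, R2→High, R3→Med, R4→Med; Labs Inc.'s induced payoffs -4, 5, -4, 1, -1; outcome (R1, Low), payoffs (5, 9).
If Novax leads: Labs Inc.'s best replies are Low→R4, Med→R3, High→R4; Novax's induced payoffs -2, 4, 1; outcome (R3, Med), payoffs (1, 4).
Novax gets 4 moving first and 9 moving second, so Novax prefers to move second.

second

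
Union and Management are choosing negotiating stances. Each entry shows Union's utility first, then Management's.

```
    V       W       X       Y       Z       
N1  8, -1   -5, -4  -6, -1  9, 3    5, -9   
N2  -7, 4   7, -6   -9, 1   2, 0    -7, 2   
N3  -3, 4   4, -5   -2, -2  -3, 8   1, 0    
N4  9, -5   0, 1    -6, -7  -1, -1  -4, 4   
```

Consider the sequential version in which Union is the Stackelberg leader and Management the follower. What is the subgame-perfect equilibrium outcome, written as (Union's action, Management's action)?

(N1, Y)

Management best-responds to each possible Union move:
- N1 → Management plays Y (best of -1, -4, -1, 3, -9); Union gets 9.
- N2 → Management plays V (best of 4, -6, 1, 0, 2); Union gets -7.
- N3 → Management plays Y (best of 4, -5, -2, 8, 0); Union gets -3.
- N4 → Management plays Z (best of -5, 1, -7, -1, 4); Union gets -4.
Maximizing over 9, -7, -3, -4, Union chooses N1. Subgame-perfect outcome: (N1, Y) with payoffs (9, 3).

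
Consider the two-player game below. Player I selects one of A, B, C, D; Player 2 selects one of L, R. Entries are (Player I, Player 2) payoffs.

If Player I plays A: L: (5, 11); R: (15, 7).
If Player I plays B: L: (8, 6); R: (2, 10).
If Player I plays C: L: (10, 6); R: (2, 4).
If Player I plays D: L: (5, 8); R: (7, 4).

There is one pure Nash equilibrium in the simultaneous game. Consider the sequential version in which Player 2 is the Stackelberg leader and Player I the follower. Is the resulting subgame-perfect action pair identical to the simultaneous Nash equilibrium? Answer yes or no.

Work backward from Player I's decision.
- L → Player I plays C (best of 5, 8, 10, 5); Player 2 gets 6.
- R → Player I plays A (best of 15, 2, 2, 7); Player 2 gets 7.
Player 2's induced payoffs are 6, 7, so Player 2 commits to R. Subgame-perfect outcome: (A, R) with payoffs (15, 7).
Now find the simultaneous Nash equilibrium.
Player I's best replies: L→C; R→A.
Player 2's best replies: A→L; B→R; C→L; D→L.
The unique mutual best reply is (C, L), giving (10, 6).
Sequential outcome (A, R) differs from the Nash profile (C, L).

no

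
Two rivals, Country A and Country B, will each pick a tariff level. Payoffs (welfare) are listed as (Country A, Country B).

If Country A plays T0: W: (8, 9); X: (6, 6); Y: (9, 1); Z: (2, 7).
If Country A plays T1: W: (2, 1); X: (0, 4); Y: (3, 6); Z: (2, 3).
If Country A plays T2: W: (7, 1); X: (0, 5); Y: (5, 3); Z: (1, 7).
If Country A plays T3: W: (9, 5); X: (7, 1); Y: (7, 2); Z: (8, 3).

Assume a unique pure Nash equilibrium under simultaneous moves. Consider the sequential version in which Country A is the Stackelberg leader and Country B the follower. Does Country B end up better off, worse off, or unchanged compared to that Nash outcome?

unchanged

Work backward from Country B's decision.
- T0 → Country B plays W (best of 9, 6, 1, 7); Country A gets 8.
- T1 → Country B plays Y (best of 1, 4, 6, 3); Country A gets 3.
- T2 → Country B plays Z (best of 1, 5, 3, 7); Country A gets 1.
- T3 → Country B plays W (best of 5, 1, 2, 3); Country A gets 9.
Among 8, 3, 1, 9, the best is 9 at T3. Subgame-perfect outcome: (T3, W) with payoffs (9, 5).
For the simultaneous game, intersect best replies.
Country A's best replies: W→T3; X→T3; Y→T0; Z→T3.
Country B's best replies: T0→W; T1→Y; T2→Z; T3→W.
Only (T3, W) has each player best-responding; Nash payoffs (9, 5).
Country B earns 5 sequentially versus 5 at the Nash outcome: unchanged.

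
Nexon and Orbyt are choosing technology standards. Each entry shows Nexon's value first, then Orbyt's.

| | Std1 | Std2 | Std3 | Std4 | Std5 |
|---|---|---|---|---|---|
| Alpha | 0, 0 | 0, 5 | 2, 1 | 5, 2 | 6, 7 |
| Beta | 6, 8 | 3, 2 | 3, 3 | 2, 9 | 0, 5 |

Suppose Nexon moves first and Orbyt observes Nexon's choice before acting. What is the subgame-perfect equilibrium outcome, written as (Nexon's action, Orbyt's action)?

(Alpha, Std5)

Solve by backward induction (Nexon leads).
- Alpha: Orbyt compares 0, 5, 1, 2, 7 and picks Std5; Nexon would get 6.
- Beta: Orbyt compares 8, 2, 3, 9, 5 and picks Std4; Nexon would get 2.
Among 6, 2, the best is 6 at Alpha. Subgame-perfect outcome: (Alpha, Std5) with payoffs (6, 7).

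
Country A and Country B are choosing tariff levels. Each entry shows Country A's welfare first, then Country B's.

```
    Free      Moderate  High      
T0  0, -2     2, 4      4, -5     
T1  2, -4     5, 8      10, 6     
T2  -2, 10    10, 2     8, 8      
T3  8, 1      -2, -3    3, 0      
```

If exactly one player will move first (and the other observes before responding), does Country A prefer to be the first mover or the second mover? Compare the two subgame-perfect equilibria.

second

If Country A leads: Country B's best replies are T0→Moderate, T1→Moderate, T2→Free, T3→Free; Country A's induced payoffs 2, 5, -2, 8; outcome (T3, Free), payoffs (8, 1).
If Country B leads: Country A's best replies are Free→T3, Moderate→T2, High→T1; Country B's induced payoffs 1, 2, 6; outcome (T1, High), payoffs (10, 6).
Country A gets 8 moving first and 10 moving second, so Country A prefers to move second.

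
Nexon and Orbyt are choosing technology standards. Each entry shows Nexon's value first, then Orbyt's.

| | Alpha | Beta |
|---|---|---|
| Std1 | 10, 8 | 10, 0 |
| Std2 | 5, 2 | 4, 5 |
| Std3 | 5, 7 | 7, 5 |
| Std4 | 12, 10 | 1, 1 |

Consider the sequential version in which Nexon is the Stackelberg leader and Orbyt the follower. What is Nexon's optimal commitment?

Solve by backward induction (Nexon leads).
- Std1: Orbyt compares 8, 0 and picks Alpha; Nexon would get 10.
- Std2: Orbyt compares 2, 5 and picks Beta; Nexon would get 4.
- Std3: Orbyt compares 7, 5 and picks Alpha; Nexon would get 5.
- Std4: Orbyt compares 10, 1 and picks Alpha; Nexon would get 12.
Maximizing over 10, 4, 5, 12, Nexon chooses Std4. Subgame-perfect outcome: (Std4, Alpha) with payoffs (12, 10).

Std4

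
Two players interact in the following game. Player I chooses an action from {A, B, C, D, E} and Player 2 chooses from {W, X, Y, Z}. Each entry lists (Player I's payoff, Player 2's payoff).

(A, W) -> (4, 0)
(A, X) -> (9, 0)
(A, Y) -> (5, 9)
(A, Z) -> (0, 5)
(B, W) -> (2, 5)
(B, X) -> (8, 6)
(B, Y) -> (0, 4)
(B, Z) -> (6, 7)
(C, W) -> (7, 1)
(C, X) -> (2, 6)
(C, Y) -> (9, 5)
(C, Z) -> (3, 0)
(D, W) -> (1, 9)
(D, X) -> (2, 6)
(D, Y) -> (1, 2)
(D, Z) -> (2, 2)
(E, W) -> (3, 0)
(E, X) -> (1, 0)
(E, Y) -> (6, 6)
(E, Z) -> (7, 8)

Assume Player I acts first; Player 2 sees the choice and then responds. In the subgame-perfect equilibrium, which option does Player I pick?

Work backward from Player 2's decision.
- A → Player 2 plays Y (best of 0, 0, 9, 5); Player I gets 5.
- B → Player 2 plays Z (best of 5, 6, 4, 7); Player I gets 6.
- C → Player 2 plays X (best of 1, 6, 5, 0); Player I gets 2.
- D → Player 2 plays W (best of 9, 6, 2, 2); Player I gets 1.
- E → Player 2 plays Z (best of 0, 0, 6, 8); Player I gets 7.
Player I's induced payoffs are 5, 6, 2, 1, 7, so Player I commits to E. Subgame-perfect outcome: (E, Z) with payoffs (7, 8).

E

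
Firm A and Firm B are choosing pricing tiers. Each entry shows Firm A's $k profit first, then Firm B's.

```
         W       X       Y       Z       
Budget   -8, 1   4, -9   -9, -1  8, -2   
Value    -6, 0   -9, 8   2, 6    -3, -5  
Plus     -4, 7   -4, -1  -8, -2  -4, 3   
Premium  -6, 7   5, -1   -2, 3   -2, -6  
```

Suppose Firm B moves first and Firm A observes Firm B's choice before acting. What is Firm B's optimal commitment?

Work backward from Firm A's decision.
- W → Firm A plays Plus (best of -8, -6, -4, -6); Firm B gets 7.
- X → Firm A plays Premium (best of 4, -9, -4, 5); Firm B gets -1.
- Y → Firm A plays Value (best of -9, 2, -8, -2); Firm B gets 6.
- Z → Firm A plays Budget (best of 8, -3, -4, -2); Firm B gets -2.
Maximizing over 7, -1, 6, -2, Firm B chooses W. Subgame-perfect outcome: (Plus, W) with payoffs (-4, 7).

W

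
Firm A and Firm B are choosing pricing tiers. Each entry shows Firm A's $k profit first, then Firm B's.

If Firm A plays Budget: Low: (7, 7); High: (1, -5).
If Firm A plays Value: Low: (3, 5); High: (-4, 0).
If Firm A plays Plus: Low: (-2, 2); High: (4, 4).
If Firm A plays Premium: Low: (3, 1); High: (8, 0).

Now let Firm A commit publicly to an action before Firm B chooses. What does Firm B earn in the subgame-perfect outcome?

Backward induction with Firm A moving first.
- Budget → Firm B plays Low (best of 7, -5); Firm A gets 7.
- Value → Firm B plays Low (best of 5, 0); Firm A gets 3.
- Plus → Firm B plays High (best of 2, 4); Firm A gets 4.
- Premium → Firm B plays Low (best of 1, 0); Firm A gets 3.
Maximizing over 7, 3, 4, 3, Firm A chooses Budget. Subgame-perfect outcome: (Budget, Low) with payoffs (7, 7).

7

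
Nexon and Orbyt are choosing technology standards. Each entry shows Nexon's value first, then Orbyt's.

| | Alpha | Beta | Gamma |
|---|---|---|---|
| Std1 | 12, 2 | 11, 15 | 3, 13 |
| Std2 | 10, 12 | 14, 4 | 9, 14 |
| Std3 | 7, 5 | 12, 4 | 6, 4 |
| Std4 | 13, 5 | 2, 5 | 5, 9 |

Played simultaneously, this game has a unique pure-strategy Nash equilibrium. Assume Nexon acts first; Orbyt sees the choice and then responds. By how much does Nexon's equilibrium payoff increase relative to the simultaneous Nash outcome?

Backward induction with Nexon moving first.
- Std1 → Orbyt plays Beta (best of 2, 15, 13); Nexon gets 11.
- Std2 → Orbyt plays Gamma (best of 12, 4, 14); Nexon gets 9.
- Std3 → Orbyt plays Alpha (best of 5, 4, 4); Nexon gets 7.
- Std4 → Orbyt plays Gamma (best of 5, 5, 9); Nexon gets 5.
Maximizing over 11, 9, 7, 5, Nexon chooses Std1. Subgame-perfect outcome: (Std1, Beta) with payoffs (11, 15).
Under simultaneous play:
Nexon's best replies: Alpha→Std4; Beta→Std2; Gamma→Std2.
Orbyt's best replies: Std1→Beta; Std2→Gamma; Std3→Alpha; Std4→Gamma.
The unique mutual best reply is (Std2, Gamma), giving (9, 14).
Nexon's commitment gain: 11 − 9 = 2.

2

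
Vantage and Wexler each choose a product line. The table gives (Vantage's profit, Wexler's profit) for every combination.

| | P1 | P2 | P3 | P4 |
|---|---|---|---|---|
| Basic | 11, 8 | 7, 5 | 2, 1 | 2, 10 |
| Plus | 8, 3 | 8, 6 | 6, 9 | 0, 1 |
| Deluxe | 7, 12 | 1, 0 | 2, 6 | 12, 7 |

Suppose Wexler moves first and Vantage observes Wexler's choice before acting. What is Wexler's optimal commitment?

P3

Backward induction with Wexler moving first.
- P1 → Vantage plays Basic (best of 11, 8, 7); Wexler gets 8.
- P2 → Vantage plays Plus (best of 7, 8, 1); Wexler gets 6.
- P3 → Vantage plays Plus (best of 2, 6, 2); Wexler gets 9.
- P4 → Vantage plays Deluxe (best of 2, 0, 12); Wexler gets 7.
Among 8, 6, 9, 7, the best is 9 at P3. Subgame-perfect outcome: (Plus, P3) with payoffs (6, 9).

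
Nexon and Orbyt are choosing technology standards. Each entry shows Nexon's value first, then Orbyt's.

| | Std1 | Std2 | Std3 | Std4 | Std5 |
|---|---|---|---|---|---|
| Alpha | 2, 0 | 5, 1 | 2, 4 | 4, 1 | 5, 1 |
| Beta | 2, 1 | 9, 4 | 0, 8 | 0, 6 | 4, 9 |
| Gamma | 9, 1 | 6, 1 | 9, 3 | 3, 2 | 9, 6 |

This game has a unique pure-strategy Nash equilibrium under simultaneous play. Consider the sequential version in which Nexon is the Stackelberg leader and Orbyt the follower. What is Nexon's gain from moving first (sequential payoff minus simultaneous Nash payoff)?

0

Backward induction with Nexon moving first.
- Alpha: Orbyt compares 0, 1, 4, 1, 1 and picks Std3; Nexon would get 2.
- Beta: Orbyt compares 1, 4, 8, 6, 9 and picks Std5; Nexon would get 4.
- Gamma: Orbyt compares 1, 1, 3, 2, 6 and picks Std5; Nexon would get 9.
Nexon's induced payoffs are 2, 4, 9, so Nexon commits to Gamma. Subgame-perfect outcome: (Gamma, Std5) with payoffs (9, 6).
Now find the simultaneous Nash equilibrium.
Nexon's best replies: Std1→Gamma; Std2→Beta; Std3→Gamma; Std4→Alpha; Std5→Gamma.
Orbyt's best replies: Alpha→Std3; Beta→Std5; Gamma→Std5.
The unique mutual best reply is (Gamma, Std5), giving (9, 6).
Nexon's commitment gain: 9 − 9 = 0.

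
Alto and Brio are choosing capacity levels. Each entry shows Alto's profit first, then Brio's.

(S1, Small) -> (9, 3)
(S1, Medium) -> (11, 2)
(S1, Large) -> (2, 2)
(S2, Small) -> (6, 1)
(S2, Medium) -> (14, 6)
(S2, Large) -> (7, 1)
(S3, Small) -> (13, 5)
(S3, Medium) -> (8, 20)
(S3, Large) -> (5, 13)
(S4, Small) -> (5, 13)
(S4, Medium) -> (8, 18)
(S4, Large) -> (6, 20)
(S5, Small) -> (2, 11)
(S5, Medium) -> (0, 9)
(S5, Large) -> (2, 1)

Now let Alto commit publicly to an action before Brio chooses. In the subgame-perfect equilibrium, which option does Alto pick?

S2

Backward induction with Alto moving first.
- S1 → Brio plays Small (best of 3, 2, 2); Alto gets 9.
- S2 → Brio plays Medium (best of 1, 6, 1); Alto gets 14.
- S3 → Brio plays Medium (best of 5, 20, 13); Alto gets 8.
- S4 → Brio plays Large (best of 13, 18, 20); Alto gets 6.
- S5 → Brio plays Small (best of 11, 9, 1); Alto gets 2.
Among 9, 14, 8, 6, 2, the best is 14 at S2. Subgame-perfect outcome: (S2, Medium) with payoffs (14, 6).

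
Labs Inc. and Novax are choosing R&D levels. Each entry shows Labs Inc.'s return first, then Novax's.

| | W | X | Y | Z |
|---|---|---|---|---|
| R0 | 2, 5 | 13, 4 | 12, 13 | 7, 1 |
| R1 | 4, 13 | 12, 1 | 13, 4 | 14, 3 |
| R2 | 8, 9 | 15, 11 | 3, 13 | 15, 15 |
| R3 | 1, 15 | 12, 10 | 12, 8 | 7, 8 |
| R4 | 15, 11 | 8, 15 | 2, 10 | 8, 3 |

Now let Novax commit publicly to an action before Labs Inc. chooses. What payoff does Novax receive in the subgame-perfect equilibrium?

Solve by backward induction (Novax leads).
- W: Labs Inc. compares 2, 4, 8, 1, 15 and picks R4; Novax would get 11.
- X: Labs Inc. compares 13, 12, 15, 12, 8 and picks R2; Novax would get 11.
- Y: Labs Inc. compares 12, 13, 3, 12, 2 and picks R1; Novax would get 4.
- Z: Labs Inc. compares 7, 14, 15, 7, 8 and picks R2; Novax would get 15.
Novax's induced payoffs are 11, 11, 4, 15, so Novax commits to Z. Subgame-perfect outcome: (R2, Z) with payoffs (15, 15).

15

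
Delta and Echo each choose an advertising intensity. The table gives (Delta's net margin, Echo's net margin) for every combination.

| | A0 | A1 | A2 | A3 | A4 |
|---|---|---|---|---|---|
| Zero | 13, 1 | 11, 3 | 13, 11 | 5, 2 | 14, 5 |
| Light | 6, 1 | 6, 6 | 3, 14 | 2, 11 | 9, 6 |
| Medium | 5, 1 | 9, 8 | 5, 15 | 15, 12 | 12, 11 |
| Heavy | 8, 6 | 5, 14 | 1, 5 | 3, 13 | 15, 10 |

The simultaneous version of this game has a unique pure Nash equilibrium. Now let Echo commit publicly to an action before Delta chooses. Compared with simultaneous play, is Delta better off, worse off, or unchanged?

better off

Delta best-responds to each possible Echo move:
- A0 → Delta plays Zero (best of 13, 6, 5, 8); Echo gets 1.
- A1 → Delta plays Zero (best of 11, 6, 9, 5); Echo gets 3.
- A2 → Delta plays Zero (best of 13, 3, 5, 1); Echo gets 11.
- A3 → Delta plays Medium (best of 5, 2, 15, 3); Echo gets 12.
- A4 → Delta plays Heavy (best of 14, 9, 12, 15); Echo gets 10.
Maximizing over 1, 3, 11, 12, 10, Echo chooses A3. Subgame-perfect outcome: (Medium, A3) with payoffs (15, 12).
For the simultaneous game, intersect best replies.
Delta's best replies: A0→Zero; A1→Zero; A2→Zero; A3→Medium; A4→Heavy.
Echo's best replies: Zero→A2; Light→A2; Medium→A2; Heavy→A1.
The unique mutual best reply is (Zero, A2), giving (13, 11).
Delta earns 15 sequentially versus 13 at the Nash outcome: better off.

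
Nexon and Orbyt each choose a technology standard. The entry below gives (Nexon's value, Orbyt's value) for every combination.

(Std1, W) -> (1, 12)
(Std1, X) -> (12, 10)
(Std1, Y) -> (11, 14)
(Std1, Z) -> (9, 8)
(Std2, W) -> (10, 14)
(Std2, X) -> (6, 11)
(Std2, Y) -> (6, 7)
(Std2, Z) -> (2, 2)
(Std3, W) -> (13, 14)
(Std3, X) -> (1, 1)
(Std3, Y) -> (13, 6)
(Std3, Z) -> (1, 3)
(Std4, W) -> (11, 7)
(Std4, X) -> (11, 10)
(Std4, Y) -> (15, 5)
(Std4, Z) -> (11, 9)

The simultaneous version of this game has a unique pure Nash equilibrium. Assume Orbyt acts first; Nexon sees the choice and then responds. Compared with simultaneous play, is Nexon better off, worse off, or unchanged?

unchanged

Nexon best-responds to each possible Orbyt move:
- W → Nexon plays Std3 (best of 1, 10, 13, 11); Orbyt gets 14.
- X → Nexon plays Std1 (best of 12, 6, 1, 11); Orbyt gets 10.
- Y → Nexon plays Std4 (best of 11, 6, 13, 15); Orbyt gets 5.
- Z → Nexon plays Std4 (best of 9, 2, 1, 11); Orbyt gets 9.
Orbyt's induced payoffs are 14, 10, 5, 9, so Orbyt commits to W. Subgame-perfect outcome: (Std3, W) with payoffs (13, 14).
Now find the simultaneous Nash equilibrium.
Nexon's best replies: W→Std3; X→Std1; Y→Std4; Z→Std4.
Orbyt's best replies: Std1→Y; Std2→W; Std3→W; Std4→X.
The unique mutual best reply is (Std3, W), giving (13, 14).
Nexon earns 13 sequentially versus 13 at the Nash outcome: unchanged.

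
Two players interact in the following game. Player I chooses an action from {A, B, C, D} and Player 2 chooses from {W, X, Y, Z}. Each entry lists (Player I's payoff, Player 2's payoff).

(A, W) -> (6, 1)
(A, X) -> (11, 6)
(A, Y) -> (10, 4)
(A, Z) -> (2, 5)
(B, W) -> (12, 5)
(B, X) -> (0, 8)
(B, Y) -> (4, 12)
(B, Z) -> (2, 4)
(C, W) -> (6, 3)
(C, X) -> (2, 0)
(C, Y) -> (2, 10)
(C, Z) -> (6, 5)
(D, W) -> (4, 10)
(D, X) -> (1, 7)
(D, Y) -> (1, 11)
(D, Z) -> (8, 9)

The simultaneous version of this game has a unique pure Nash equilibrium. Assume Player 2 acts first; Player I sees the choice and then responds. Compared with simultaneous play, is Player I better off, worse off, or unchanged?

worse off

Player I best-responds to each possible Player 2 move:
- W → Player I plays B (best of 6, 12, 6, 4); Player 2 gets 5.
- X → Player I plays A (best of 11, 0, 2, 1); Player 2 gets 6.
- Y → Player I plays A (best of 10, 4, 2, 1); Player 2 gets 4.
- Z → Player I plays D (best of 2, 2, 6, 8); Player 2 gets 9.
Among 5, 6, 4, 9, the best is 9 at Z. Subgame-perfect outcome: (D, Z) with payoffs (8, 9).
Now find the simultaneous Nash equilibrium.
Player I's best replies: W→B; X→A; Y→A; Z→D.
Player 2's best replies: A→X; B→Y; C→Y; D→Y.
The unique mutual best reply is (A, X), giving (11, 6).
Player I earns 8 sequentially versus 11 at the Nash outcome: worse off.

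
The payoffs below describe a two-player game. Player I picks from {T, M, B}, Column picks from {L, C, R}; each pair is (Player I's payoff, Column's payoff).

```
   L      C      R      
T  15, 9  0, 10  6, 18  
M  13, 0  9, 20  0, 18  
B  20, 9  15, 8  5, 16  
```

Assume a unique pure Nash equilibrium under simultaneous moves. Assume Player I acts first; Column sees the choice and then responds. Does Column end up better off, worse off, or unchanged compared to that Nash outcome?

better off

Backward induction with Player I moving first.
- T → Column plays R (best of 9, 10, 18); Player I gets 6.
- M → Column plays C (best of 0, 20, 18); Player I gets 9.
- B → Column plays R (best of 9, 8, 16); Player I gets 5.
Player I's induced payoffs are 6, 9, 5, so Player I commits to M. Subgame-perfect outcome: (M, C) with payoffs (9, 20).
Under simultaneous play:
Player I's best replies: L→B; C→B; R→T.
Column's best replies: T→R; M→C; B→R.
The unique mutual best reply is (T, R), giving (6, 18).
Column earns 20 sequentially versus 18 at the Nash outcome: better off.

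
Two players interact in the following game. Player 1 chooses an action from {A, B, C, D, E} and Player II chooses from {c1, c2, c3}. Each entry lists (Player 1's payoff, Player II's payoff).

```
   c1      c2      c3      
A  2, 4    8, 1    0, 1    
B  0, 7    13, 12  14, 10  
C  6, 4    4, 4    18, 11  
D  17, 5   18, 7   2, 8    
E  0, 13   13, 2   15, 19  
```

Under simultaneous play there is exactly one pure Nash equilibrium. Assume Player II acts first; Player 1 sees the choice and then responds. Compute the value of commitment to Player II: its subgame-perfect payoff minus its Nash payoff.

0

Player 1 best-responds to each possible Player II move:
- c1: BR = D, leader payoff 5.
- c2: BR = D, leader payoff 7.
- c3: BR = C, leader payoff 11.
Maximizing over 5, 7, 11, Player II chooses c3. Subgame-perfect outcome: (C, c3) with payoffs (18, 11).
For the simultaneous game, intersect best replies.
Player 1's best replies: c1→D; c2→D; c3→C.
Player II's best replies: A→c1; B→c2; C→c3; D→c3; E→c3.
Only (C, c3) has each player best-responding; Nash payoffs (18, 11).
Player II's commitment gain: 11 − 11 = 0.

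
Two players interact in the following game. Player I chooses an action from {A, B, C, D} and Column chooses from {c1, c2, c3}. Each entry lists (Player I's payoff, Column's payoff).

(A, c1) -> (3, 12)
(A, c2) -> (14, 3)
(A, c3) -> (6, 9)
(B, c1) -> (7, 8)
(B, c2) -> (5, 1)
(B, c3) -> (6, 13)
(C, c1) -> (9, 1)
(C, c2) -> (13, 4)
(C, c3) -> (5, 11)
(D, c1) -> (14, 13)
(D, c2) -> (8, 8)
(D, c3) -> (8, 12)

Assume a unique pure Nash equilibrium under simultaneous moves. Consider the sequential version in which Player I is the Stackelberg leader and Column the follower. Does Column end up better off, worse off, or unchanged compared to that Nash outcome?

Column best-responds to each possible Player I move:
- A: BR = c1, leader payoff 3.
- B: BR = c3, leader payoff 6.
- C: BR = c3, leader payoff 5.
- D: BR = c1, leader payoff 14.
Player I's induced payoffs are 3, 6, 5, 14, so Player I commits to D. Subgame-perfect outcome: (D, c1) with payoffs (14, 13).
For the simultaneous game, intersect best replies.
Player I's best replies: c1→D; c2→A; c3→D.
Column's best replies: A→c1; B→c3; C→c3; D→c1.
Only (D, c1) has each player best-responding; Nash payoffs (14, 13).
Column earns 13 sequentially versus 13 at the Nash outcome: unchanged.

unchanged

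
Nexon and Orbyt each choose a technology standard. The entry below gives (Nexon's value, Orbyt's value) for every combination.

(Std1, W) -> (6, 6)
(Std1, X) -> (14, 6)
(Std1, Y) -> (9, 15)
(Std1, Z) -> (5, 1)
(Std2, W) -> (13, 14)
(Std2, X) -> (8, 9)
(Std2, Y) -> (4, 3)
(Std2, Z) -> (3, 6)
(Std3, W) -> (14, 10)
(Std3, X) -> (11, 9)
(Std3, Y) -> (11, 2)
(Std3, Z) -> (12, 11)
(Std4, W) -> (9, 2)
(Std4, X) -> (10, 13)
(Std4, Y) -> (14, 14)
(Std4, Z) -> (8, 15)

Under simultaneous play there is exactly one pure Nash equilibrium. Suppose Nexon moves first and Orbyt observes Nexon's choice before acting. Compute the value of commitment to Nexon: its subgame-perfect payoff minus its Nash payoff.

Work backward from Orbyt's decision.
- Std1 → Orbyt plays Y (best of 6, 6, 15, 1); Nexon gets 9.
- Std2 → Orbyt plays W (best of 14, 9, 3, 6); Nexon gets 13.
- Std3 → Orbyt plays Z (best of 10, 9, 2, 11); Nexon gets 12.
- Std4 → Orbyt plays Z (best of 2, 13, 14, 15); Nexon gets 8.
Maximizing over 9, 13, 12, 8, Nexon chooses Std2. Subgame-perfect outcome: (Std2, W) with payoffs (13, 14).
Now find the simultaneous Nash equilibrium.
Nexon's best replies: W→Std3; X→Std1; Y→Std4; Z→Std3.
Orbyt's best replies: Std1→Y; Std2→W; Std3→Z; Std4→Z.
The unique mutual best reply is (Std3, Z), giving (12, 11).
Nexon's commitment gain: 13 − 12 = 1.

1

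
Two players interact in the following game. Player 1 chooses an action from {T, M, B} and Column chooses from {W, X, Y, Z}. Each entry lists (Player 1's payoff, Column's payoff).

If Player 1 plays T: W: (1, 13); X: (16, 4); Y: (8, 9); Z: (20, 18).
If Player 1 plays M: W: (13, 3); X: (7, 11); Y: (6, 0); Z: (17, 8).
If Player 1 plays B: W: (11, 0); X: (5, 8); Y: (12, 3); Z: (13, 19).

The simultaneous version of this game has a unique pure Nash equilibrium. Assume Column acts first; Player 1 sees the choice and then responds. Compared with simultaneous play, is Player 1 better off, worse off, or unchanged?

Solve by backward induction (Column leads).
- W: BR = M, leader payoff 3.
- X: BR = T, leader payoff 4.
- Y: BR = B, leader payoff 3.
- Z: BR = T, leader payoff 18.
Among 3, 4, 3, 18, the best is 18 at Z. Subgame-perfect outcome: (T, Z) with payoffs (20, 18).
For the simultaneous game, intersect best replies.
Player 1's best replies: W→M; X→T; Y→B; Z→T.
Column's best replies: T→Z; M→X; B→Z.
Only (T, Z) has each player best-responding; Nash payoffs (20, 18).
Player 1 earns 20 sequentially versus 20 at the Nash outcome: unchanged.

unchanged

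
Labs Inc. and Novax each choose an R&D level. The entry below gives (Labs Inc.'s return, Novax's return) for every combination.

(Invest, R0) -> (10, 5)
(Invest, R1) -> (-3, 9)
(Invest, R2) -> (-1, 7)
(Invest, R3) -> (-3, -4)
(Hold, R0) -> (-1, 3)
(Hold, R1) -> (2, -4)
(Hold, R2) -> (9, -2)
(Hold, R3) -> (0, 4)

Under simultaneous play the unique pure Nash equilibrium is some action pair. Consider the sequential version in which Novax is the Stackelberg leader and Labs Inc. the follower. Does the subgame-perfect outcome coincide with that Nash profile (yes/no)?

Work backward from Labs Inc.'s decision.
- R0: Labs Inc. compares 10, -1 and picks Invest; Novax would get 5.
- R1: Labs Inc. compares -3, 2 and picks Hold; Novax would get -4.
- R2: Labs Inc. compares -1, 9 and picks Hold; Novax would get -2.
- R3: Labs Inc. compares -3, 0 and picks Hold; Novax would get 4.
Among 5, -4, -2, 4, the best is 5 at R0. Subgame-perfect outcome: (Invest, R0) with payoffs (10, 5).
For the simultaneous game, intersect best replies.
Labs Inc.'s best replies: R0→Invest; R1→Hold; R2→Hold; R3→Hold.
Novax's best replies: Invest→R1; Hold→R3.
The unique mutual best reply is (Hold, R3), giving (0, 4).
Sequential outcome (Invest, R0) differs from the Nash profile (Hold, R3).

no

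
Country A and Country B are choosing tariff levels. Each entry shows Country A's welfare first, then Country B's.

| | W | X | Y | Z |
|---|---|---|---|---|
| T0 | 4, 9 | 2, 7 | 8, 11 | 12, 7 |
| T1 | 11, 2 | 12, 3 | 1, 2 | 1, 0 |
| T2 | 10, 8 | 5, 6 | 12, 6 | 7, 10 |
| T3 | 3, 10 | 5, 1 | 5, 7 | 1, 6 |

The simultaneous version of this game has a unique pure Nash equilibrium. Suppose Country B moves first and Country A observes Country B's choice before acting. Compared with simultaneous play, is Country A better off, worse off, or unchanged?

unchanged

Country A best-responds to each possible Country B move:
- W: BR = T1, leader payoff 2.
- X: BR = T1, leader payoff 3.
- Y: BR = T2, leader payoff 6.
- Z: BR = T0, leader payoff 7.
Country B's induced payoffs are 2, 3, 6, 7, so Country B commits to Z. Subgame-perfect outcome: (T0, Z) with payoffs (12, 7).
For the simultaneous game, intersect best replies.
Country A's best replies: W→T1; X→T1; Y→T2; Z→T0.
Country B's best replies: T0→Y; T1→X; T2→Z; T3→W.
Only (T1, X) has each player best-responding; Nash payoffs (12, 3).
Country A earns 12 sequentially versus 12 at the Nash outcome: unchanged.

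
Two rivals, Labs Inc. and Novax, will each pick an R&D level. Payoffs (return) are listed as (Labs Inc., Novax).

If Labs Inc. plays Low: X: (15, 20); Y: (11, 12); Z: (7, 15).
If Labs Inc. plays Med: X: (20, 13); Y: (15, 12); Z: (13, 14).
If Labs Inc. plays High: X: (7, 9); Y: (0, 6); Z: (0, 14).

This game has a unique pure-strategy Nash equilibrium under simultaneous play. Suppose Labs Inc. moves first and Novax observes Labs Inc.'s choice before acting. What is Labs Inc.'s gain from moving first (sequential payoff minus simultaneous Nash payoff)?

Solve by backward induction (Labs Inc. leads).
- Low: BR = X, leader payoff 15.
- Med: BR = Z, leader payoff 13.
- High: BR = Z, leader payoff 0.
Maximizing over 15, 13, 0, Labs Inc. chooses Low. Subgame-perfect outcome: (Low, X) with payoffs (15, 20).
Now find the simultaneous Nash equilibrium.
Labs Inc.'s best replies: X→Med; Y→Med; Z→Med.
Novax's best replies: Low→X; Med→Z; High→Z.
Only (Med, Z) has each player best-responding; Nash payoffs (13, 14).
Labs Inc.'s commitment gain: 15 − 13 = 2.

2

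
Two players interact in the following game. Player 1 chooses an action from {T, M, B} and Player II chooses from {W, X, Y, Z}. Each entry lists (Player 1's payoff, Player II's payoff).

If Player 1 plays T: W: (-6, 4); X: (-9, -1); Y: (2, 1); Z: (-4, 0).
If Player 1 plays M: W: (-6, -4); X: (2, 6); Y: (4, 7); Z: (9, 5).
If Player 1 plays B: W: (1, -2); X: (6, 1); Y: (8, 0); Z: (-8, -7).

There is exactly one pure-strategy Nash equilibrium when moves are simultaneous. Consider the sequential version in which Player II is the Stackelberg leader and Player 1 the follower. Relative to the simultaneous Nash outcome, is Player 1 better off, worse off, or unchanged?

better off

Player 1 best-responds to each possible Player II move:
- W → Player 1 plays B (best of -6, -6, 1); Player II gets -2.
- X → Player 1 plays B (best of -9, 2, 6); Player II gets 1.
- Y → Player 1 plays B (best of 2, 4, 8); Player II gets 0.
- Z → Player 1 plays M (best of -4, 9, -8); Player II gets 5.
Maximizing over -2, 1, 0, 5, Player II chooses Z. Subgame-perfect outcome: (M, Z) with payoffs (9, 5).
Now find the simultaneous Nash equilibrium.
Player 1's best replies: W→B; X→B; Y→B; Z→M.
Player II's best replies: T→W; M→Y; B→X.
The unique mutual best reply is (B, X), giving (6, 1).
Player 1 earns 9 sequentially versus 6 at the Nash outcome: better off.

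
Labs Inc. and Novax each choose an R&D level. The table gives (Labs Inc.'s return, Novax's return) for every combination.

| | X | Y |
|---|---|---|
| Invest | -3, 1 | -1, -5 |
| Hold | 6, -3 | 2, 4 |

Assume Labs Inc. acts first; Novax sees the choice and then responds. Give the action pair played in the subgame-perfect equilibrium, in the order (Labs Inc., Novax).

(Hold, Y)

Solve by backward induction (Labs Inc. leads).
- Invest: Novax compares 1, -5 and picks X; Labs Inc. would get -3.
- Hold: Novax compares -3, 4 and picks Y; Labs Inc. would get 2.
Among -3, 2, the best is 2 at Hold. Subgame-perfect outcome: (Hold, Y) with payoffs (2, 4).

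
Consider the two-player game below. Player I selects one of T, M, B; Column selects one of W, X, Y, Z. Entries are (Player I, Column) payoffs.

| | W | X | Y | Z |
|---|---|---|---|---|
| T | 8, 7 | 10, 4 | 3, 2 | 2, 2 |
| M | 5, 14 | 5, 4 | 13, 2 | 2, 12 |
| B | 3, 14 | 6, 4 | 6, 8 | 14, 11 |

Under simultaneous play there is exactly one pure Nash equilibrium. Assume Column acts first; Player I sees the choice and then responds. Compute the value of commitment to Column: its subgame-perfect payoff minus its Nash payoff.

4

Backward induction with Column moving first.
- W → Player I plays T (best of 8, 5, 3); Column gets 7.
- X → Player I plays T (best of 10, 5, 6); Column gets 4.
- Y → Player I plays M (best of 3, 13, 6); Column gets 2.
- Z → Player I plays B (best of 2, 2, 14); Column gets 11.
Column's induced payoffs are 7, 4, 2, 11, so Column commits to Z. Subgame-perfect outcome: (B, Z) with payoffs (14, 11).
Under simultaneous play:
Player I's best replies: W→T; X→T; Y→M; Z→B.
Column's best replies: T→W; M→W; B→W.
The unique mutual best reply is (T, W), giving (8, 7).
Column's commitment gain: 11 − 7 = 4.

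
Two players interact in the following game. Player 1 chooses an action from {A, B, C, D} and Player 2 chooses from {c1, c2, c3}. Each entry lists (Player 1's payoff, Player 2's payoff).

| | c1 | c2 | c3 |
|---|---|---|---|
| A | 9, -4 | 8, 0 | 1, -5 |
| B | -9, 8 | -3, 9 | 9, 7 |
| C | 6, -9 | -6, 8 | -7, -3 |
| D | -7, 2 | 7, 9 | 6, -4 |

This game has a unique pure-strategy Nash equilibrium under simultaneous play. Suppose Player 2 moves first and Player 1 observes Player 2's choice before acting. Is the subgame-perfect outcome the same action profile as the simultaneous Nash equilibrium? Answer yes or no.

no

Player 1 best-responds to each possible Player 2 move:
- c1: BR = A, leader payoff -4.
- c2: BR = A, leader payoff 0.
- c3: BR = B, leader payoff 7.
Player 2's induced payoffs are -4, 0, 7, so Player 2 commits to c3. Subgame-perfect outcome: (B, c3) with payoffs (9, 7).
Now find the simultaneous Nash equilibrium.
Player 1's best replies: c1→A; c2→A; c3→B.
Player 2's best replies: A→c2; B→c2; C→c2; D→c2.
Only (A, c2) has each player best-responding; Nash payoffs (8, 0).
Sequential outcome (B, c3) differs from the Nash profile (A, c2).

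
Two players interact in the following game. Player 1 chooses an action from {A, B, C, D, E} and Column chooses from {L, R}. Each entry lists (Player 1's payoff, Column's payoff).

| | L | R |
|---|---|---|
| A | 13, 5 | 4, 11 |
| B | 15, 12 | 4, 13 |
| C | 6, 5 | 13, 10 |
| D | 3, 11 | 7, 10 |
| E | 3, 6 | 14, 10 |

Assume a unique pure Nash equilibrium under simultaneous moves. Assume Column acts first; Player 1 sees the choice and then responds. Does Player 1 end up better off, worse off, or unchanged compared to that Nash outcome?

Work backward from Player 1's decision.
- L: Player 1 compares 13, 15, 6, 3, 3 and picks B; Column would get 12.
- R: Player 1 compares 4, 4, 13, 7, 14 and picks E; Column would get 10.
Column's induced payoffs are 12, 10, so Column commits to L. Subgame-perfect outcome: (B, L) with payoffs (15, 12).
Now find the simultaneous Nash equilibrium.
Player 1's best replies: L→B; R→E.
Column's best replies: A→R; B→R; C→R; D→L; E→R.
The unique mutual best reply is (E, R), giving (14, 10).
Player 1 earns 15 sequentially versus 14 at the Nash outcome: better off.

better off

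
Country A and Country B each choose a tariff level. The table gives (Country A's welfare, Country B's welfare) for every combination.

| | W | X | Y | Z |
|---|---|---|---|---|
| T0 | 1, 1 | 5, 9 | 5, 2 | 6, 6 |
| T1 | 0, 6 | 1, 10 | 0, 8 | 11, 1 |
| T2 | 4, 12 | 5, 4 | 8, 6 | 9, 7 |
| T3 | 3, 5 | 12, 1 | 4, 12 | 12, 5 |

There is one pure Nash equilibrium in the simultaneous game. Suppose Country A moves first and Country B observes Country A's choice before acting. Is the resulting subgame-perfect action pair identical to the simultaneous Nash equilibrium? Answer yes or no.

no

Solve by backward induction (Country A leads).
- T0: BR = X, leader payoff 5.
- T1: BR = X, leader payoff 1.
- T2: BR = W, leader payoff 4.
- T3: BR = Y, leader payoff 4.
Among 5, 1, 4, 4, the best is 5 at T0. Subgame-perfect outcome: (T0, X) with payoffs (5, 9).
For the simultaneous game, intersect best replies.
Country A's best replies: W→T2; X→T3; Y→T2; Z→T3.
Country B's best replies: T0→X; T1→X; T2→W; T3→Y.
The unique mutual best reply is (T2, W), giving (4, 12).
Sequential outcome (T0, X) differs from the Nash profile (T2, W).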